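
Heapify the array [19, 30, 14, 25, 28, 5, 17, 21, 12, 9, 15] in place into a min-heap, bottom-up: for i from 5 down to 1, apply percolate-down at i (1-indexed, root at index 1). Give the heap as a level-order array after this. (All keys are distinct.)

sift down from index 5:
  28 vs smaller child 9 at index 10, swap → [19, 30, 14, 25, 9, 5, 17, 21, 12, 28, 15]
sift down from index 4:
  25 vs smaller child 12 at index 9, swap → [19, 30, 14, 12, 9, 5, 17, 21, 25, 28, 15]
sift down from index 3:
  14 vs smaller child 5 at index 6, swap → [19, 30, 5, 12, 9, 14, 17, 21, 25, 28, 15]
sift down from index 2:
  30 vs smaller child 9 at index 5, swap → [19, 9, 5, 12, 30, 14, 17, 21, 25, 28, 15]
  30 vs smaller child 15 at index 11, swap → [19, 9, 5, 12, 15, 14, 17, 21, 25, 28, 30]
sift down from index 1:
  19 vs smaller child 5 at index 3, swap → [5, 9, 19, 12, 15, 14, 17, 21, 25, 28, 30]
  19 vs smaller child 14 at index 6, swap → [5, 9, 14, 12, 15, 19, 17, 21, 25, 28, 30]

[5, 9, 14, 12, 15, 19, 17, 21, 25, 28, 30]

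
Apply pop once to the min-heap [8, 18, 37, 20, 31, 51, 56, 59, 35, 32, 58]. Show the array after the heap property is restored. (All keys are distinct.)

remove root 8; move last element 58 to root → [58, 18, 37, 20, 31, 51, 56, 59, 35, 32]
58 vs smaller child 18 at index 1, swap → [18, 58, 37, 20, 31, 51, 56, 59, 35, 32]
58 vs smaller child 20 at index 3, swap → [18, 20, 37, 58, 31, 51, 56, 59, 35, 32]
58 vs smaller child 35 at index 8, swap → [18, 20, 37, 35, 31, 51, 56, 59, 58, 32]

[18, 20, 37, 35, 31, 51, 56, 59, 58, 32]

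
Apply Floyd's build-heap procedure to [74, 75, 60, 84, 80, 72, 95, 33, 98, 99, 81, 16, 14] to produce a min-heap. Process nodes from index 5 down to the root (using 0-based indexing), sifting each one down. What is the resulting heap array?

[14, 33, 16, 75, 80, 60, 95, 84, 98, 99, 81, 74, 72]

sift down from index 5:
  72 vs smaller child 14 at index 12, swap → [74, 75, 60, 84, 80, 14, 95, 33, 98, 99, 81, 16, 72]
sift down from index 4: already satisfies heap property
sift down from index 3:
  84 vs smaller child 33 at index 7, swap → [74, 75, 60, 33, 80, 14, 95, 84, 98, 99, 81, 16, 72]
sift down from index 2:
  60 vs smaller child 14 at index 5, swap → [74, 75, 14, 33, 80, 60, 95, 84, 98, 99, 81, 16, 72]
  60 vs smaller child 16 at index 11, swap → [74, 75, 14, 33, 80, 16, 95, 84, 98, 99, 81, 60, 72]
sift down from index 1:
  75 vs smaller child 33 at index 3, swap → [74, 33, 14, 75, 80, 16, 95, 84, 98, 99, 81, 60, 72]
sift down from index 0:
  74 vs smaller child 14 at index 2, swap → [14, 33, 74, 75, 80, 16, 95, 84, 98, 99, 81, 60, 72]
  74 vs smaller child 16 at index 5, swap → [14, 33, 16, 75, 80, 74, 95, 84, 98, 99, 81, 60, 72]
  74 vs smaller child 60 at index 11, swap → [14, 33, 16, 75, 80, 60, 95, 84, 98, 99, 81, 74, 72]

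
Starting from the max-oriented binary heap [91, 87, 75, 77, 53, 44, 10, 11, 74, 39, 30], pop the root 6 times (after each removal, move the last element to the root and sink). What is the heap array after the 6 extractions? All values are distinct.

[44, 39, 30, 10, 11]

extract-max #1 returns 91:
  remove root 91; move last element 30 to root → [30, 87, 75, 77, 53, 44, 10, 11, 74, 39]
  30 vs larger child 87 at index 1, swap → [87, 30, 75, 77, 53, 44, 10, 11, 74, 39]
  30 vs larger child 77 at index 3, swap → [87, 77, 75, 30, 53, 44, 10, 11, 74, 39]
  30 vs larger child 74 at index 8, swap → [87, 77, 75, 74, 53, 44, 10, 11, 30, 39]
extract-max #2 returns 87:
  remove root 87; move last element 39 to root → [39, 77, 75, 74, 53, 44, 10, 11, 30]
  39 vs larger child 77 at index 1, swap → [77, 39, 75, 74, 53, 44, 10, 11, 30]
  39 vs larger child 74 at index 3, swap → [77, 74, 75, 39, 53, 44, 10, 11, 30]
extract-max #3 returns 77:
  remove root 77; move last element 30 to root → [30, 74, 75, 39, 53, 44, 10, 11]
  30 vs larger child 75 at index 2, swap → [75, 74, 30, 39, 53, 44, 10, 11]
  30 vs larger child 44 at index 5, swap → [75, 74, 44, 39, 53, 30, 10, 11]
extract-max #4 returns 75:
  remove root 75; move last element 11 to root → [11, 74, 44, 39, 53, 30, 10]
  11 vs larger child 74 at index 1, swap → [74, 11, 44, 39, 53, 30, 10]
  11 vs larger child 53 at index 4, swap → [74, 53, 44, 39, 11, 30, 10]
extract-max #5 returns 74:
  remove root 74; move last element 10 to root → [10, 53, 44, 39, 11, 30]
  10 vs larger child 53 at index 1, swap → [53, 10, 44, 39, 11, 30]
  10 vs larger child 39 at index 3, swap → [53, 39, 44, 10, 11, 30]
extract-max #6 returns 53:
  remove root 53; move last element 30 to root → [30, 39, 44, 10, 11]
  30 vs larger child 44 at index 2, swap → [44, 39, 30, 10, 11]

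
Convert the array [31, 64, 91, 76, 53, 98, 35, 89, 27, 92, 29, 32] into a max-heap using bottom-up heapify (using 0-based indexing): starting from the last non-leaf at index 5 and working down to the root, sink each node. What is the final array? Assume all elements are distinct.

[98, 92, 91, 89, 64, 32, 35, 76, 27, 53, 29, 31]

sift down from index 5: already satisfies heap property
sift down from index 4:
  53 vs larger child 92 at index 9, swap → [31, 64, 91, 76, 92, 98, 35, 89, 27, 53, 29, 32]
sift down from index 3:
  76 vs larger child 89 at index 7, swap → [31, 64, 91, 89, 92, 98, 35, 76, 27, 53, 29, 32]
sift down from index 2:
  91 vs larger child 98 at index 5, swap → [31, 64, 98, 89, 92, 91, 35, 76, 27, 53, 29, 32]
sift down from index 1:
  64 vs larger child 92 at index 4, swap → [31, 92, 98, 89, 64, 91, 35, 76, 27, 53, 29, 32]
sift down from index 0:
  31 vs larger child 98 at index 2, swap → [98, 92, 31, 89, 64, 91, 35, 76, 27, 53, 29, 32]
  31 vs larger child 91 at index 5, swap → [98, 92, 91, 89, 64, 31, 35, 76, 27, 53, 29, 32]
  31 vs only child 32 at index 11, swap → [98, 92, 91, 89, 64, 32, 35, 76, 27, 53, 29, 31]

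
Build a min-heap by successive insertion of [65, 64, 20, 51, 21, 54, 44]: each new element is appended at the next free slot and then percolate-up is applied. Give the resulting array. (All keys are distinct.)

[20, 21, 44, 65, 51, 64, 54]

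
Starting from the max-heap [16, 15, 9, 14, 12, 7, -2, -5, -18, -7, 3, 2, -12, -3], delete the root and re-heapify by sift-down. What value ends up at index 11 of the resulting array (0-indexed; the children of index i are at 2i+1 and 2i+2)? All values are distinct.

2

remove root 16; move last element -3 to root → [-3, 15, 9, 14, 12, 7, -2, -5, -18, -7, 3, 2, -12]
-3 vs larger child 15 at index 1, swap → [15, -3, 9, 14, 12, 7, -2, -5, -18, -7, 3, 2, -12]
-3 vs larger child 14 at index 3, swap → [15, 14, 9, -3, 12, 7, -2, -5, -18, -7, 3, 2, -12]
resulting array: [15, 14, 9, -3, 12, 7, -2, -5, -18, -7, 3, 2, -12]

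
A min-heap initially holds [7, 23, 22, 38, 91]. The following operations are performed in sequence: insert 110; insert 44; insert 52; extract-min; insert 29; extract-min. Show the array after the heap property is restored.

[23, 29, 44, 38, 91, 110, 52]

insert 110:
  append 110 at index 5 → [7, 23, 22, 38, 91, 110] (no swap needed)
insert 44:
  append 44 at index 6 → [7, 23, 22, 38, 91, 110, 44] (no swap needed)
insert 52:
  append 52 at index 7 → [7, 23, 22, 38, 91, 110, 44, 52] (no swap needed)
extract-min → returns 7:
  remove root 7; move last element 52 to root → [52, 23, 22, 38, 91, 110, 44]
  52 vs smaller child 22 at index 2, swap → [22, 23, 52, 38, 91, 110, 44]
  52 vs smaller child 44 at index 6, swap → [22, 23, 44, 38, 91, 110, 52]
insert 29:
  append 29 at index 7 → [22, 23, 44, 38, 91, 110, 52, 29]
  29 < parent 38 at index 3, swap → [22, 23, 44, 29, 91, 110, 52, 38]
extract-min → returns 22:
  remove root 22; move last element 38 to root → [38, 23, 44, 29, 91, 110, 52]
  38 vs smaller child 23 at index 1, swap → [23, 38, 44, 29, 91, 110, 52]
  38 vs smaller child 29 at index 3, swap → [23, 29, 44, 38, 91, 110, 52]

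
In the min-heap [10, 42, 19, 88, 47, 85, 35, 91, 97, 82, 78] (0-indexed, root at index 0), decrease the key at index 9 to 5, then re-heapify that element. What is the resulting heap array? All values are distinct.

[5, 10, 19, 88, 42, 85, 35, 91, 97, 47, 78]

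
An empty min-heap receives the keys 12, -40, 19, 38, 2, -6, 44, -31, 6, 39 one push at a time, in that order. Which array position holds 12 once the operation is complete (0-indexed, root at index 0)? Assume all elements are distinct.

Insert 12:
  append 12 at index 0 → [12] (no swap needed)
Insert -40:
  append -40 at index 1 → [12, -40]
  -40 < parent 12 at index 0, swap → [-40, 12]
Insert 19:
  append 19 at index 2 → [-40, 12, 19] (no swap needed)
Insert 38:
  append 38 at index 3 → [-40, 12, 19, 38] (no swap needed)
Insert 2:
  append 2 at index 4 → [-40, 12, 19, 38, 2]
  2 < parent 12 at index 1, swap → [-40, 2, 19, 38, 12]
Insert -6:
  append -6 at index 5 → [-40, 2, 19, 38, 12, -6]
  -6 < parent 19 at index 2, swap → [-40, 2, -6, 38, 12, 19]
Insert 44:
  append 44 at index 6 → [-40, 2, -6, 38, 12, 19, 44] (no swap needed)
Insert -31:
  append -31 at index 7 → [-40, 2, -6, 38, 12, 19, 44, -31]
  -31 < parent 38 at index 3, swap → [-40, 2, -6, -31, 12, 19, 44, 38]
  -31 < parent 2 at index 1, swap → [-40, -31, -6, 2, 12, 19, 44, 38]
Insert 6:
  append 6 at index 8 → [-40, -31, -6, 2, 12, 19, 44, 38, 6] (no swap needed)
Insert 39:
  append 39 at index 9 → [-40, -31, -6, 2, 12, 19, 44, 38, 6, 39] (no swap needed)
resulting array: [-40, -31, -6, 2, 12, 19, 44, 38, 6, 39]

4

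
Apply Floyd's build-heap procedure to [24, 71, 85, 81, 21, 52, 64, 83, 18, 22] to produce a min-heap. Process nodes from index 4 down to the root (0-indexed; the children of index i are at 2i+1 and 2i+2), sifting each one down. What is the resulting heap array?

[18, 21, 52, 71, 22, 85, 64, 83, 81, 24]

sift down from index 4: already satisfies heap property
sift down from index 3:
  81 vs smaller child 18 at index 8, swap → [24, 71, 85, 18, 21, 52, 64, 83, 81, 22]
sift down from index 2:
  85 vs smaller child 52 at index 5, swap → [24, 71, 52, 18, 21, 85, 64, 83, 81, 22]
sift down from index 1:
  71 vs smaller child 18 at index 3, swap → [24, 18, 52, 71, 21, 85, 64, 83, 81, 22]
sift down from index 0:
  24 vs smaller child 18 at index 1, swap → [18, 24, 52, 71, 21, 85, 64, 83, 81, 22]
  24 vs smaller child 21 at index 4, swap → [18, 21, 52, 71, 24, 85, 64, 83, 81, 22]
  24 vs only child 22 at index 9, swap → [18, 21, 52, 71, 22, 85, 64, 83, 81, 24]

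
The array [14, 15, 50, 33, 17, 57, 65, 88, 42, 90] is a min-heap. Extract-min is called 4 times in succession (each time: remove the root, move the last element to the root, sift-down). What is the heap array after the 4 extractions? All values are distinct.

extract-min #1 returns 14:
  remove root 14; move last element 90 to root → [90, 15, 50, 33, 17, 57, 65, 88, 42]
  90 vs smaller child 15 at index 1, swap → [15, 90, 50, 33, 17, 57, 65, 88, 42]
  90 vs smaller child 17 at index 4, swap → [15, 17, 50, 33, 90, 57, 65, 88, 42]
extract-min #2 returns 15:
  remove root 15; move last element 42 to root → [42, 17, 50, 33, 90, 57, 65, 88]
  42 vs smaller child 17 at index 1, swap → [17, 42, 50, 33, 90, 57, 65, 88]
  42 vs smaller child 33 at index 3, swap → [17, 33, 50, 42, 90, 57, 65, 88]
extract-min #3 returns 17:
  remove root 17; move last element 88 to root → [88, 33, 50, 42, 90, 57, 65]
  88 vs smaller child 33 at index 1, swap → [33, 88, 50, 42, 90, 57, 65]
  88 vs smaller child 42 at index 3, swap → [33, 42, 50, 88, 90, 57, 65]
extract-min #4 returns 33:
  remove root 33; move last element 65 to root → [65, 42, 50, 88, 90, 57]
  65 vs smaller child 42 at index 1, swap → [42, 65, 50, 88, 90, 57]

[42, 65, 50, 88, 90, 57]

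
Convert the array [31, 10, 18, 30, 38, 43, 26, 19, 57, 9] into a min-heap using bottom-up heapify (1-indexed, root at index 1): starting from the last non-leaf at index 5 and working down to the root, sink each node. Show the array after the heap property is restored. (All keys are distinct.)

[9, 10, 18, 19, 31, 43, 26, 30, 57, 38]

sift down from index 5:
  38 vs only child 9 at index 10, swap → [31, 10, 18, 30, 9, 43, 26, 19, 57, 38]
sift down from index 4:
  30 vs smaller child 19 at index 8, swap → [31, 10, 18, 19, 9, 43, 26, 30, 57, 38]
sift down from index 3: already satisfies heap property
sift down from index 2:
  10 vs smaller child 9 at index 5, swap → [31, 9, 18, 19, 10, 43, 26, 30, 57, 38]
sift down from index 1:
  31 vs smaller child 9 at index 2, swap → [9, 31, 18, 19, 10, 43, 26, 30, 57, 38]
  31 vs smaller child 10 at index 5, swap → [9, 10, 18, 19, 31, 43, 26, 30, 57, 38]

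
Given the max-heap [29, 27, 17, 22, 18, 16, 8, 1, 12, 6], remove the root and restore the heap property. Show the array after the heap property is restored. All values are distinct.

[27, 22, 17, 12, 18, 16, 8, 1, 6]

remove root 29; move last element 6 to root → [6, 27, 17, 22, 18, 16, 8, 1, 12]
6 vs larger child 27 at index 1, swap → [27, 6, 17, 22, 18, 16, 8, 1, 12]
6 vs larger child 22 at index 3, swap → [27, 22, 17, 6, 18, 16, 8, 1, 12]
6 vs larger child 12 at index 8, swap → [27, 22, 17, 12, 18, 16, 8, 1, 6]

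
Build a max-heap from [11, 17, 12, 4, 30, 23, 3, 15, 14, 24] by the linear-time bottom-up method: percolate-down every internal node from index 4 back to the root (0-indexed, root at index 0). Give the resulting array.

sift down from index 4: already satisfies heap property
sift down from index 3:
  4 vs larger child 15 at index 7, swap → [11, 17, 12, 15, 30, 23, 3, 4, 14, 24]
sift down from index 2:
  12 vs larger child 23 at index 5, swap → [11, 17, 23, 15, 30, 12, 3, 4, 14, 24]
sift down from index 1:
  17 vs larger child 30 at index 4, swap → [11, 30, 23, 15, 17, 12, 3, 4, 14, 24]
  17 vs only child 24 at index 9, swap → [11, 30, 23, 15, 24, 12, 3, 4, 14, 17]
sift down from index 0:
  11 vs larger child 30 at index 1, swap → [30, 11, 23, 15, 24, 12, 3, 4, 14, 17]
  11 vs larger child 24 at index 4, swap → [30, 24, 23, 15, 11, 12, 3, 4, 14, 17]
  11 vs only child 17 at index 9, swap → [30, 24, 23, 15, 17, 12, 3, 4, 14, 11]

[30, 24, 23, 15, 17, 12, 3, 4, 14, 11]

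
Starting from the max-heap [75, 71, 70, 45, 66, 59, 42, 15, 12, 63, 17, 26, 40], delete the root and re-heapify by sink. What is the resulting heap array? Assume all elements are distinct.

remove root 75; move last element 40 to root → [40, 71, 70, 45, 66, 59, 42, 15, 12, 63, 17, 26]
40 vs larger child 71 at index 1, swap → [71, 40, 70, 45, 66, 59, 42, 15, 12, 63, 17, 26]
40 vs larger child 66 at index 4, swap → [71, 66, 70, 45, 40, 59, 42, 15, 12, 63, 17, 26]
40 vs larger child 63 at index 9, swap → [71, 66, 70, 45, 63, 59, 42, 15, 12, 40, 17, 26]

[71, 66, 70, 45, 63, 59, 42, 15, 12, 40, 17, 26]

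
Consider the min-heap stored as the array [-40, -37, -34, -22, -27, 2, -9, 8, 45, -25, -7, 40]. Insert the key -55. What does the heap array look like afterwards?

append -55 at index 12 → [-40, -37, -34, -22, -27, 2, -9, 8, 45, -25, -7, 40, -55]
-55 < parent 2 at index 5, swap → [-40, -37, -34, -22, -27, -55, -9, 8, 45, -25, -7, 40, 2]
-55 < parent -34 at index 2, swap → [-40, -37, -55, -22, -27, -34, -9, 8, 45, -25, -7, 40, 2]
-55 < parent -40 at index 0, swap → [-55, -37, -40, -22, -27, -34, -9, 8, 45, -25, -7, 40, 2]

[-55, -37, -40, -22, -27, -34, -9, 8, 45, -25, -7, 40, 2]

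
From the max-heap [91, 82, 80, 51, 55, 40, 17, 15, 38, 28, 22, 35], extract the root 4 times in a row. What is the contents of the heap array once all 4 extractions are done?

extract-max #1 returns 91:
  remove root 91; move last element 35 to root → [35, 82, 80, 51, 55, 40, 17, 15, 38, 28, 22]
  35 vs larger child 82 at index 1, swap → [82, 35, 80, 51, 55, 40, 17, 15, 38, 28, 22]
  35 vs larger child 55 at index 4, swap → [82, 55, 80, 51, 35, 40, 17, 15, 38, 28, 22]
extract-max #2 returns 82:
  remove root 82; move last element 22 to root → [22, 55, 80, 51, 35, 40, 17, 15, 38, 28]
  22 vs larger child 80 at index 2, swap → [80, 55, 22, 51, 35, 40, 17, 15, 38, 28]
  22 vs larger child 40 at index 5, swap → [80, 55, 40, 51, 35, 22, 17, 15, 38, 28]
extract-max #3 returns 80:
  remove root 80; move last element 28 to root → [28, 55, 40, 51, 35, 22, 17, 15, 38]
  28 vs larger child 55 at index 1, swap → [55, 28, 40, 51, 35, 22, 17, 15, 38]
  28 vs larger child 51 at index 3, swap → [55, 51, 40, 28, 35, 22, 17, 15, 38]
  28 vs larger child 38 at index 8, swap → [55, 51, 40, 38, 35, 22, 17, 15, 28]
extract-max #4 returns 55:
  remove root 55; move last element 28 to root → [28, 51, 40, 38, 35, 22, 17, 15]
  28 vs larger child 51 at index 1, swap → [51, 28, 40, 38, 35, 22, 17, 15]
  28 vs larger child 38 at index 3, swap → [51, 38, 40, 28, 35, 22, 17, 15]

[51, 38, 40, 28, 35, 22, 17, 15]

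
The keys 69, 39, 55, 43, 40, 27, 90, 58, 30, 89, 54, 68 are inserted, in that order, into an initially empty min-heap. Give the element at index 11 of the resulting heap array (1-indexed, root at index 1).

Insert 69:
  append 69 at index 1 → [69] (no swap needed)
Insert 39:
  append 39 at index 2 → [69, 39]
  39 < parent 69 at index 1, swap → [39, 69]
Insert 55:
  append 55 at index 3 → [39, 69, 55] (no swap needed)
Insert 43:
  append 43 at index 4 → [39, 69, 55, 43]
  43 < parent 69 at index 2, swap → [39, 43, 55, 69]
Insert 40:
  append 40 at index 5 → [39, 43, 55, 69, 40]
  40 < parent 43 at index 2, swap → [39, 40, 55, 69, 43]
Insert 27:
  append 27 at index 6 → [39, 40, 55, 69, 43, 27]
  27 < parent 55 at index 3, swap → [39, 40, 27, 69, 43, 55]
  27 < parent 39 at index 1, swap → [27, 40, 39, 69, 43, 55]
Insert 90:
  append 90 at index 7 → [27, 40, 39, 69, 43, 55, 90] (no swap needed)
Insert 58:
  append 58 at index 8 → [27, 40, 39, 69, 43, 55, 90, 58]
  58 < parent 69 at index 4, swap → [27, 40, 39, 58, 43, 55, 90, 69]
Insert 30:
  append 30 at index 9 → [27, 40, 39, 58, 43, 55, 90, 69, 30]
  30 < parent 58 at index 4, swap → [27, 40, 39, 30, 43, 55, 90, 69, 58]
  30 < parent 40 at index 2, swap → [27, 30, 39, 40, 43, 55, 90, 69, 58]
Insert 89:
  append 89 at index 10 → [27, 30, 39, 40, 43, 55, 90, 69, 58, 89] (no swap needed)
Insert 54:
  append 54 at index 11 → [27, 30, 39, 40, 43, 55, 90, 69, 58, 89, 54] (no swap needed)
Insert 68:
  append 68 at index 12 → [27, 30, 39, 40, 43, 55, 90, 69, 58, 89, 54, 68] (no swap needed)
resulting array: [27, 30, 39, 40, 43, 55, 90, 69, 58, 89, 54, 68]

54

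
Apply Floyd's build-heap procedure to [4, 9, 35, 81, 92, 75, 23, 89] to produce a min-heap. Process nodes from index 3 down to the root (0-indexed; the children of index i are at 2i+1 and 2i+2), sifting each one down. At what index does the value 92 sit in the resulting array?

4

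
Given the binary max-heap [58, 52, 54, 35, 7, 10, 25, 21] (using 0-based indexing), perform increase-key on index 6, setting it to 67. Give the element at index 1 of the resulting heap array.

set index 6 from 25 to 67 → [58, 52, 54, 35, 7, 10, 67, 21]
67 > parent 54 at index 2, swap → [58, 52, 67, 35, 7, 10, 54, 21]
67 > parent 58 at index 0, swap → [67, 52, 58, 35, 7, 10, 54, 21]
resulting array: [67, 52, 58, 35, 7, 10, 54, 21]

52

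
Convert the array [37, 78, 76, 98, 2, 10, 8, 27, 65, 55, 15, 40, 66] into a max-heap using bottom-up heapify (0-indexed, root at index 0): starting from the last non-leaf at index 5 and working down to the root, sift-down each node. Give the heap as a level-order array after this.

sift down from index 5:
  10 vs larger child 66 at index 12, swap → [37, 78, 76, 98, 2, 66, 8, 27, 65, 55, 15, 40, 10]
sift down from index 4:
  2 vs larger child 55 at index 9, swap → [37, 78, 76, 98, 55, 66, 8, 27, 65, 2, 15, 40, 10]
sift down from index 3: already satisfies heap property
sift down from index 2: already satisfies heap property
sift down from index 1:
  78 vs larger child 98 at index 3, swap → [37, 98, 76, 78, 55, 66, 8, 27, 65, 2, 15, 40, 10]
sift down from index 0:
  37 vs larger child 98 at index 1, swap → [98, 37, 76, 78, 55, 66, 8, 27, 65, 2, 15, 40, 10]
  37 vs larger child 78 at index 3, swap → [98, 78, 76, 37, 55, 66, 8, 27, 65, 2, 15, 40, 10]
  37 vs larger child 65 at index 8, swap → [98, 78, 76, 65, 55, 66, 8, 27, 37, 2, 15, 40, 10]

[98, 78, 76, 65, 55, 66, 8, 27, 37, 2, 15, 40, 10]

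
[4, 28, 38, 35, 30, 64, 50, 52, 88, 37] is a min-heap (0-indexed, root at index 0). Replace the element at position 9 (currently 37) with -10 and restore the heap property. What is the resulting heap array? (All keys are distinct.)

[-10, 4, 38, 35, 28, 64, 50, 52, 88, 30]

set index 9 from 37 to -10 → [4, 28, 38, 35, 30, 64, 50, 52, 88, -10]
-10 < parent 30 at index 4, swap → [4, 28, 38, 35, -10, 64, 50, 52, 88, 30]
-10 < parent 28 at index 1, swap → [4, -10, 38, 35, 28, 64, 50, 52, 88, 30]
-10 < parent 4 at index 0, swap → [-10, 4, 38, 35, 28, 64, 50, 52, 88, 30]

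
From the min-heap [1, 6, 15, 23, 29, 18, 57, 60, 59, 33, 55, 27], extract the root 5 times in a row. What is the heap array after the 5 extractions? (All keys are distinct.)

extract-min #1 returns 1:
  remove root 1; move last element 27 to root → [27, 6, 15, 23, 29, 18, 57, 60, 59, 33, 55]
  27 vs smaller child 6 at index 1, swap → [6, 27, 15, 23, 29, 18, 57, 60, 59, 33, 55]
  27 vs smaller child 23 at index 3, swap → [6, 23, 15, 27, 29, 18, 57, 60, 59, 33, 55]
extract-min #2 returns 6:
  remove root 6; move last element 55 to root → [55, 23, 15, 27, 29, 18, 57, 60, 59, 33]
  55 vs smaller child 15 at index 2, swap → [15, 23, 55, 27, 29, 18, 57, 60, 59, 33]
  55 vs smaller child 18 at index 5, swap → [15, 23, 18, 27, 29, 55, 57, 60, 59, 33]
extract-min #3 returns 15:
  remove root 15; move last element 33 to root → [33, 23, 18, 27, 29, 55, 57, 60, 59]
  33 vs smaller child 18 at index 2, swap → [18, 23, 33, 27, 29, 55, 57, 60, 59]
extract-min #4 returns 18:
  remove root 18; move last element 59 to root → [59, 23, 33, 27, 29, 55, 57, 60]
  59 vs smaller child 23 at index 1, swap → [23, 59, 33, 27, 29, 55, 57, 60]
  59 vs smaller child 27 at index 3, swap → [23, 27, 33, 59, 29, 55, 57, 60]
extract-min #5 returns 23:
  remove root 23; move last element 60 to root → [60, 27, 33, 59, 29, 55, 57]
  60 vs smaller child 27 at index 1, swap → [27, 60, 33, 59, 29, 55, 57]
  60 vs smaller child 29 at index 4, swap → [27, 29, 33, 59, 60, 55, 57]

[27, 29, 33, 59, 60, 55, 57]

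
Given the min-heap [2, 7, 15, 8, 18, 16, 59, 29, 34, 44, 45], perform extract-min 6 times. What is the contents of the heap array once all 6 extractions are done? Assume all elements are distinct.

extract-min #1 returns 2:
  remove root 2; move last element 45 to root → [45, 7, 15, 8, 18, 16, 59, 29, 34, 44]
  45 vs smaller child 7 at index 1, swap → [7, 45, 15, 8, 18, 16, 59, 29, 34, 44]
  45 vs smaller child 8 at index 3, swap → [7, 8, 15, 45, 18, 16, 59, 29, 34, 44]
  45 vs smaller child 29 at index 7, swap → [7, 8, 15, 29, 18, 16, 59, 45, 34, 44]
extract-min #2 returns 7:
  remove root 7; move last element 44 to root → [44, 8, 15, 29, 18, 16, 59, 45, 34]
  44 vs smaller child 8 at index 1, swap → [8, 44, 15, 29, 18, 16, 59, 45, 34]
  44 vs smaller child 18 at index 4, swap → [8, 18, 15, 29, 44, 16, 59, 45, 34]
extract-min #3 returns 8:
  remove root 8; move last element 34 to root → [34, 18, 15, 29, 44, 16, 59, 45]
  34 vs smaller child 15 at index 2, swap → [15, 18, 34, 29, 44, 16, 59, 45]
  34 vs smaller child 16 at index 5, swap → [15, 18, 16, 29, 44, 34, 59, 45]
extract-min #4 returns 15:
  remove root 15; move last element 45 to root → [45, 18, 16, 29, 44, 34, 59]
  45 vs smaller child 16 at index 2, swap → [16, 18, 45, 29, 44, 34, 59]
  45 vs smaller child 34 at index 5, swap → [16, 18, 34, 29, 44, 45, 59]
extract-min #5 returns 16:
  remove root 16; move last element 59 to root → [59, 18, 34, 29, 44, 45]
  59 vs smaller child 18 at index 1, swap → [18, 59, 34, 29, 44, 45]
  59 vs smaller child 29 at index 3, swap → [18, 29, 34, 59, 44, 45]
extract-min #6 returns 18:
  remove root 18; move last element 45 to root → [45, 29, 34, 59, 44]
  45 vs smaller child 29 at index 1, swap → [29, 45, 34, 59, 44]
  45 vs smaller child 44 at index 4, swap → [29, 44, 34, 59, 45]

[29, 44, 34, 59, 45]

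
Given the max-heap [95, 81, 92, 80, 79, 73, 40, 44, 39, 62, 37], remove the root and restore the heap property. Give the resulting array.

remove root 95; move last element 37 to root → [37, 81, 92, 80, 79, 73, 40, 44, 39, 62]
37 vs larger child 92 at index 2, swap → [92, 81, 37, 80, 79, 73, 40, 44, 39, 62]
37 vs larger child 73 at index 5, swap → [92, 81, 73, 80, 79, 37, 40, 44, 39, 62]

[92, 81, 73, 80, 79, 37, 40, 44, 39, 62]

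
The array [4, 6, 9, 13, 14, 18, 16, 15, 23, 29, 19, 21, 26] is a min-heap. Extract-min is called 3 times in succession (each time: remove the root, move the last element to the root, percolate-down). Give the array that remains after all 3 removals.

extract-min #1 returns 4:
  remove root 4; move last element 26 to root → [26, 6, 9, 13, 14, 18, 16, 15, 23, 29, 19, 21]
  26 vs smaller child 6 at index 1, swap → [6, 26, 9, 13, 14, 18, 16, 15, 23, 29, 19, 21]
  26 vs smaller child 13 at index 3, swap → [6, 13, 9, 26, 14, 18, 16, 15, 23, 29, 19, 21]
  26 vs smaller child 15 at index 7, swap → [6, 13, 9, 15, 14, 18, 16, 26, 23, 29, 19, 21]
extract-min #2 returns 6:
  remove root 6; move last element 21 to root → [21, 13, 9, 15, 14, 18, 16, 26, 23, 29, 19]
  21 vs smaller child 9 at index 2, swap → [9, 13, 21, 15, 14, 18, 16, 26, 23, 29, 19]
  21 vs smaller child 16 at index 6, swap → [9, 13, 16, 15, 14, 18, 21, 26, 23, 29, 19]
extract-min #3 returns 9:
  remove root 9; move last element 19 to root → [19, 13, 16, 15, 14, 18, 21, 26, 23, 29]
  19 vs smaller child 13 at index 1, swap → [13, 19, 16, 15, 14, 18, 21, 26, 23, 29]
  19 vs smaller child 14 at index 4, swap → [13, 14, 16, 15, 19, 18, 21, 26, 23, 29]

[13, 14, 16, 15, 19, 18, 21, 26, 23, 29]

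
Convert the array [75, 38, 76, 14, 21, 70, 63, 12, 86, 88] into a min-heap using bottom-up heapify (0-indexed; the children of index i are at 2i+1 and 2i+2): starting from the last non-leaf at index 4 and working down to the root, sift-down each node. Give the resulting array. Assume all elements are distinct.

sift down from index 4: already satisfies heap property
sift down from index 3:
  14 vs smaller child 12 at index 7, swap → [75, 38, 76, 12, 21, 70, 63, 14, 86, 88]
sift down from index 2:
  76 vs smaller child 63 at index 6, swap → [75, 38, 63, 12, 21, 70, 76, 14, 86, 88]
sift down from index 1:
  38 vs smaller child 12 at index 3, swap → [75, 12, 63, 38, 21, 70, 76, 14, 86, 88]
  38 vs smaller child 14 at index 7, swap → [75, 12, 63, 14, 21, 70, 76, 38, 86, 88]
sift down from index 0:
  75 vs smaller child 12 at index 1, swap → [12, 75, 63, 14, 21, 70, 76, 38, 86, 88]
  75 vs smaller child 14 at index 3, swap → [12, 14, 63, 75, 21, 70, 76, 38, 86, 88]
  75 vs smaller child 38 at index 7, swap → [12, 14, 63, 38, 21, 70, 76, 75, 86, 88]

[12, 14, 63, 38, 21, 70, 76, 75, 86, 88]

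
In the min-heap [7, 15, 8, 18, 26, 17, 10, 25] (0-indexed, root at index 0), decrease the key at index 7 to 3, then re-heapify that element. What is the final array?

[3, 7, 8, 15, 26, 17, 10, 18]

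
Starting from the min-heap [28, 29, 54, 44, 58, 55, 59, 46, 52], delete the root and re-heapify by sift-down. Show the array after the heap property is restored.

[29, 44, 54, 46, 58, 55, 59, 52]

remove root 28; move last element 52 to root → [52, 29, 54, 44, 58, 55, 59, 46]
52 vs smaller child 29 at index 1, swap → [29, 52, 54, 44, 58, 55, 59, 46]
52 vs smaller child 44 at index 3, swap → [29, 44, 54, 52, 58, 55, 59, 46]
52 vs only child 46 at index 7, swap → [29, 44, 54, 46, 58, 55, 59, 52]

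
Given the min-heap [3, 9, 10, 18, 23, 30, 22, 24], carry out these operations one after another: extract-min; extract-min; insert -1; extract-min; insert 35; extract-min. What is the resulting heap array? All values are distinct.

extract-min → returns 3:
  remove root 3; move last element 24 to root → [24, 9, 10, 18, 23, 30, 22]
  24 vs smaller child 9 at index 1, swap → [9, 24, 10, 18, 23, 30, 22]
  24 vs smaller child 18 at index 3, swap → [9, 18, 10, 24, 23, 30, 22]
extract-min → returns 9:
  remove root 9; move last element 22 to root → [22, 18, 10, 24, 23, 30]
  22 vs smaller child 10 at index 2, swap → [10, 18, 22, 24, 23, 30]
insert -1:
  append -1 at index 6 → [10, 18, 22, 24, 23, 30, -1]
  -1 < parent 22 at index 2, swap → [10, 18, -1, 24, 23, 30, 22]
  -1 < parent 10 at index 0, swap → [-1, 18, 10, 24, 23, 30, 22]
extract-min → returns -1:
  remove root -1; move last element 22 to root → [22, 18, 10, 24, 23, 30]
  22 vs smaller child 10 at index 2, swap → [10, 18, 22, 24, 23, 30]
insert 35:
  append 35 at index 6 → [10, 18, 22, 24, 23, 30, 35] (no swap needed)
extract-min → returns 10:
  remove root 10; move last element 35 to root → [35, 18, 22, 24, 23, 30]
  35 vs smaller child 18 at index 1, swap → [18, 35, 22, 24, 23, 30]
  35 vs smaller child 23 at index 4, swap → [18, 23, 22, 24, 35, 30]

[18, 23, 22, 24, 35, 30]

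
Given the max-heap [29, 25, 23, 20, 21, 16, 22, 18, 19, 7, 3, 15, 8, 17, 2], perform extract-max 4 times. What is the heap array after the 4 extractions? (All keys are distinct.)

[21, 20, 17, 19, 7, 16, 8, 18, 15, 2, 3]

extract-max #1 returns 29:
  remove root 29; move last element 2 to root → [2, 25, 23, 20, 21, 16, 22, 18, 19, 7, 3, 15, 8, 17]
  2 vs larger child 25 at index 1, swap → [25, 2, 23, 20, 21, 16, 22, 18, 19, 7, 3, 15, 8, 17]
  2 vs larger child 21 at index 4, swap → [25, 21, 23, 20, 2, 16, 22, 18, 19, 7, 3, 15, 8, 17]
  2 vs larger child 7 at index 9, swap → [25, 21, 23, 20, 7, 16, 22, 18, 19, 2, 3, 15, 8, 17]
extract-max #2 returns 25:
  remove root 25; move last element 17 to root → [17, 21, 23, 20, 7, 16, 22, 18, 19, 2, 3, 15, 8]
  17 vs larger child 23 at index 2, swap → [23, 21, 17, 20, 7, 16, 22, 18, 19, 2, 3, 15, 8]
  17 vs larger child 22 at index 6, swap → [23, 21, 22, 20, 7, 16, 17, 18, 19, 2, 3, 15, 8]
extract-max #3 returns 23:
  remove root 23; move last element 8 to root → [8, 21, 22, 20, 7, 16, 17, 18, 19, 2, 3, 15]
  8 vs larger child 22 at index 2, swap → [22, 21, 8, 20, 7, 16, 17, 18, 19, 2, 3, 15]
  8 vs larger child 17 at index 6, swap → [22, 21, 17, 20, 7, 16, 8, 18, 19, 2, 3, 15]
extract-max #4 returns 22:
  remove root 22; move last element 15 to root → [15, 21, 17, 20, 7, 16, 8, 18, 19, 2, 3]
  15 vs larger child 21 at index 1, swap → [21, 15, 17, 20, 7, 16, 8, 18, 19, 2, 3]
  15 vs larger child 20 at index 3, swap → [21, 20, 17, 15, 7, 16, 8, 18, 19, 2, 3]
  15 vs larger child 19 at index 8, swap → [21, 20, 17, 19, 7, 16, 8, 18, 15, 2, 3]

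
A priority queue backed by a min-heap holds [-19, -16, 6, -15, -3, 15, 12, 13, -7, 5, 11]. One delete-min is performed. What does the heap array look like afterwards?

[-16, -15, 6, -7, -3, 15, 12, 13, 11, 5]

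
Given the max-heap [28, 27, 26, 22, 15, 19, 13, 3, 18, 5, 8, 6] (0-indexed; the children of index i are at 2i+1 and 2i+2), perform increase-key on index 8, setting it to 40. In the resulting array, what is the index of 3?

set index 8 from 18 to 40 → [28, 27, 26, 22, 15, 19, 13, 3, 40, 5, 8, 6]
40 > parent 22 at index 3, swap → [28, 27, 26, 40, 15, 19, 13, 3, 22, 5, 8, 6]
40 > parent 27 at index 1, swap → [28, 40, 26, 27, 15, 19, 13, 3, 22, 5, 8, 6]
40 > parent 28 at index 0, swap → [40, 28, 26, 27, 15, 19, 13, 3, 22, 5, 8, 6]
resulting array: [40, 28, 26, 27, 15, 19, 13, 3, 22, 5, 8, 6]

7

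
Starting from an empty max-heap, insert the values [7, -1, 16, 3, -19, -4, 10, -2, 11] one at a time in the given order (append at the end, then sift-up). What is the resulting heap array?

Insert 7:
  append 7 at index 0 → [7] (no swap needed)
Insert -1:
  append -1 at index 1 → [7, -1] (no swap needed)
Insert 16:
  append 16 at index 2 → [7, -1, 16]
  16 > parent 7 at index 0, swap → [16, -1, 7]
Insert 3:
  append 3 at index 3 → [16, -1, 7, 3]
  3 > parent -1 at index 1, swap → [16, 3, 7, -1]
Insert -19:
  append -19 at index 4 → [16, 3, 7, -1, -19] (no swap needed)
Insert -4:
  append -4 at index 5 → [16, 3, 7, -1, -19, -4] (no swap needed)
Insert 10:
  append 10 at index 6 → [16, 3, 7, -1, -19, -4, 10]
  10 > parent 7 at index 2, swap → [16, 3, 10, -1, -19, -4, 7]
Insert -2:
  append -2 at index 7 → [16, 3, 10, -1, -19, -4, 7, -2] (no swap needed)
Insert 11:
  append 11 at index 8 → [16, 3, 10, -1, -19, -4, 7, -2, 11]
  11 > parent -1 at index 3, swap → [16, 3, 10, 11, -19, -4, 7, -2, -1]
  11 > parent 3 at index 1, swap → [16, 11, 10, 3, -19, -4, 7, -2, -1]

[16, 11, 10, 3, -19, -4, 7, -2, -1]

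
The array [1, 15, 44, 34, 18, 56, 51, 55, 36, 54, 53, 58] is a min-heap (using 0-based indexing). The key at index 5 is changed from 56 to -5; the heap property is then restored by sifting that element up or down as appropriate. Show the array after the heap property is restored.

set index 5 from 56 to -5 → [1, 15, 44, 34, 18, -5, 51, 55, 36, 54, 53, 58]
-5 < parent 44 at index 2, swap → [1, 15, -5, 34, 18, 44, 51, 55, 36, 54, 53, 58]
-5 < parent 1 at index 0, swap → [-5, 15, 1, 34, 18, 44, 51, 55, 36, 54, 53, 58]

[-5, 15, 1, 34, 18, 44, 51, 55, 36, 54, 53, 58]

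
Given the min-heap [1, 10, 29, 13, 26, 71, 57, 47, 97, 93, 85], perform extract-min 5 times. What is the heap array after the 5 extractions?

extract-min #1 returns 1:
  remove root 1; move last element 85 to root → [85, 10, 29, 13, 26, 71, 57, 47, 97, 93]
  85 vs smaller child 10 at index 1, swap → [10, 85, 29, 13, 26, 71, 57, 47, 97, 93]
  85 vs smaller child 13 at index 3, swap → [10, 13, 29, 85, 26, 71, 57, 47, 97, 93]
  85 vs smaller child 47 at index 7, swap → [10, 13, 29, 47, 26, 71, 57, 85, 97, 93]
extract-min #2 returns 10:
  remove root 10; move last element 93 to root → [93, 13, 29, 47, 26, 71, 57, 85, 97]
  93 vs smaller child 13 at index 1, swap → [13, 93, 29, 47, 26, 71, 57, 85, 97]
  93 vs smaller child 26 at index 4, swap → [13, 26, 29, 47, 93, 71, 57, 85, 97]
extract-min #3 returns 13:
  remove root 13; move last element 97 to root → [97, 26, 29, 47, 93, 71, 57, 85]
  97 vs smaller child 26 at index 1, swap → [26, 97, 29, 47, 93, 71, 57, 85]
  97 vs smaller child 47 at index 3, swap → [26, 47, 29, 97, 93, 71, 57, 85]
  97 vs only child 85 at index 7, swap → [26, 47, 29, 85, 93, 71, 57, 97]
extract-min #4 returns 26:
  remove root 26; move last element 97 to root → [97, 47, 29, 85, 93, 71, 57]
  97 vs smaller child 29 at index 2, swap → [29, 47, 97, 85, 93, 71, 57]
  97 vs smaller child 57 at index 6, swap → [29, 47, 57, 85, 93, 71, 97]
extract-min #5 returns 29:
  remove root 29; move last element 97 to root → [97, 47, 57, 85, 93, 71]
  97 vs smaller child 47 at index 1, swap → [47, 97, 57, 85, 93, 71]
  97 vs smaller child 85 at index 3, swap → [47, 85, 57, 97, 93, 71]

[47, 85, 57, 97, 93, 71]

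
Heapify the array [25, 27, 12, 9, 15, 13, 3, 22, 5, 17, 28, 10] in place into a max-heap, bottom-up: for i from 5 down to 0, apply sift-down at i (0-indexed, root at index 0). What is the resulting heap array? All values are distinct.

[28, 27, 13, 22, 25, 12, 3, 9, 5, 17, 15, 10]

sift down from index 5: already satisfies heap property
sift down from index 4:
  15 vs larger child 28 at index 10, swap → [25, 27, 12, 9, 28, 13, 3, 22, 5, 17, 15, 10]
sift down from index 3:
  9 vs larger child 22 at index 7, swap → [25, 27, 12, 22, 28, 13, 3, 9, 5, 17, 15, 10]
sift down from index 2:
  12 vs larger child 13 at index 5, swap → [25, 27, 13, 22, 28, 12, 3, 9, 5, 17, 15, 10]
sift down from index 1:
  27 vs larger child 28 at index 4, swap → [25, 28, 13, 22, 27, 12, 3, 9, 5, 17, 15, 10]
sift down from index 0:
  25 vs larger child 28 at index 1, swap → [28, 25, 13, 22, 27, 12, 3, 9, 5, 17, 15, 10]
  25 vs larger child 27 at index 4, swap → [28, 27, 13, 22, 25, 12, 3, 9, 5, 17, 15, 10]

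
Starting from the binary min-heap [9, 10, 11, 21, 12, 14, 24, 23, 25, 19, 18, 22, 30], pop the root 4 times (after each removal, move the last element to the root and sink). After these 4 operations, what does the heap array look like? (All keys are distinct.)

[14, 18, 22, 21, 19, 30, 24, 23, 25]

extract-min #1 returns 9:
  remove root 9; move last element 30 to root → [30, 10, 11, 21, 12, 14, 24, 23, 25, 19, 18, 22]
  30 vs smaller child 10 at index 1, swap → [10, 30, 11, 21, 12, 14, 24, 23, 25, 19, 18, 22]
  30 vs smaller child 12 at index 4, swap → [10, 12, 11, 21, 30, 14, 24, 23, 25, 19, 18, 22]
  30 vs smaller child 18 at index 10, swap → [10, 12, 11, 21, 18, 14, 24, 23, 25, 19, 30, 22]
extract-min #2 returns 10:
  remove root 10; move last element 22 to root → [22, 12, 11, 21, 18, 14, 24, 23, 25, 19, 30]
  22 vs smaller child 11 at index 2, swap → [11, 12, 22, 21, 18, 14, 24, 23, 25, 19, 30]
  22 vs smaller child 14 at index 5, swap → [11, 12, 14, 21, 18, 22, 24, 23, 25, 19, 30]
extract-min #3 returns 11:
  remove root 11; move last element 30 to root → [30, 12, 14, 21, 18, 22, 24, 23, 25, 19]
  30 vs smaller child 12 at index 1, swap → [12, 30, 14, 21, 18, 22, 24, 23, 25, 19]
  30 vs smaller child 18 at index 4, swap → [12, 18, 14, 21, 30, 22, 24, 23, 25, 19]
  30 vs only child 19 at index 9, swap → [12, 18, 14, 21, 19, 22, 24, 23, 25, 30]
extract-min #4 returns 12:
  remove root 12; move last element 30 to root → [30, 18, 14, 21, 19, 22, 24, 23, 25]
  30 vs smaller child 14 at index 2, swap → [14, 18, 30, 21, 19, 22, 24, 23, 25]
  30 vs smaller child 22 at index 5, swap → [14, 18, 22, 21, 19, 30, 24, 23, 25]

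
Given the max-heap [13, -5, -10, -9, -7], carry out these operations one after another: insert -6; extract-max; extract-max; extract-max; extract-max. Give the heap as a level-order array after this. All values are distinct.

[-9, -10]

insert -6:
  append -6 at index 5 → [13, -5, -10, -9, -7, -6]
  -6 > parent -10 at index 2, swap → [13, -5, -6, -9, -7, -10]
extract-max → returns 13:
  remove root 13; move last element -10 to root → [-10, -5, -6, -9, -7]
  -10 vs larger child -5 at index 1, swap → [-5, -10, -6, -9, -7]
  -10 vs larger child -7 at index 4, swap → [-5, -7, -6, -9, -10]
extract-max → returns -5:
  remove root -5; move last element -10 to root → [-10, -7, -6, -9]
  -10 vs larger child -6 at index 2, swap → [-6, -7, -10, -9]
extract-max → returns -6:
  remove root -6; move last element -9 to root → [-9, -7, -10]
  -9 vs larger child -7 at index 1, swap → [-7, -9, -10]
extract-max → returns -7:
  remove root -7; move last element -10 to root → [-10, -9]
  -10 vs only child -9 at index 1, swap → [-9, -10]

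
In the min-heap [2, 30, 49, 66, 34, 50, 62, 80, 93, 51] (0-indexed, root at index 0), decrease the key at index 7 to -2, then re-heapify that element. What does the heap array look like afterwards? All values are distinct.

[-2, 2, 49, 30, 34, 50, 62, 66, 93, 51]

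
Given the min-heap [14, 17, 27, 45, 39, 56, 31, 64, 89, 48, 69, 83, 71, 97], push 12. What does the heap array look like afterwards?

[12, 17, 14, 45, 39, 56, 27, 64, 89, 48, 69, 83, 71, 97, 31]

append 12 at index 14 → [14, 17, 27, 45, 39, 56, 31, 64, 89, 48, 69, 83, 71, 97, 12]
12 < parent 31 at index 6, swap → [14, 17, 27, 45, 39, 56, 12, 64, 89, 48, 69, 83, 71, 97, 31]
12 < parent 27 at index 2, swap → [14, 17, 12, 45, 39, 56, 27, 64, 89, 48, 69, 83, 71, 97, 31]
12 < parent 14 at index 0, swap → [12, 17, 14, 45, 39, 56, 27, 64, 89, 48, 69, 83, 71, 97, 31]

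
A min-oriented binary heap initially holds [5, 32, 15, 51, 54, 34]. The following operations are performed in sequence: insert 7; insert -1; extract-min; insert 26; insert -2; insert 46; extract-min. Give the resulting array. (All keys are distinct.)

[5, 26, 7, 32, 46, 34, 15, 51, 54]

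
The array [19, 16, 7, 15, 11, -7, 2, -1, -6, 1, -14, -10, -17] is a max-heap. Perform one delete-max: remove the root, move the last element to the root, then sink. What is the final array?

remove root 19; move last element -17 to root → [-17, 16, 7, 15, 11, -7, 2, -1, -6, 1, -14, -10]
-17 vs larger child 16 at index 1, swap → [16, -17, 7, 15, 11, -7, 2, -1, -6, 1, -14, -10]
-17 vs larger child 15 at index 3, swap → [16, 15, 7, -17, 11, -7, 2, -1, -6, 1, -14, -10]
-17 vs larger child -1 at index 7, swap → [16, 15, 7, -1, 11, -7, 2, -17, -6, 1, -14, -10]

[16, 15, 7, -1, 11, -7, 2, -17, -6, 1, -14, -10]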